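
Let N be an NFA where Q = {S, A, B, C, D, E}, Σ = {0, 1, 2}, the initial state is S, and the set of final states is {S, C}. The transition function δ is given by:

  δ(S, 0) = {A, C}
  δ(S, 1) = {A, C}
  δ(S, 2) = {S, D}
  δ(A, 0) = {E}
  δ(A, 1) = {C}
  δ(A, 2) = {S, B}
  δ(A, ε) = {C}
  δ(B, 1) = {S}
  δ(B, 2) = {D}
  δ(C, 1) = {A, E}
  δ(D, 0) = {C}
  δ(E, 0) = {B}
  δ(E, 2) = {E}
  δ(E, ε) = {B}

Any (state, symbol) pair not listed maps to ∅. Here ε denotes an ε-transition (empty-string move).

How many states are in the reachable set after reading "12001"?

1

Start in {S}.
Read '1': {S} → {A, C}.
Read '2': {A, C} → {S, B}.
Read '0': {S, B} → {A, C}.
Read '0': {A, C} → {B, E}.
Read '1': {B, E} → {S}.
That set has 1 state.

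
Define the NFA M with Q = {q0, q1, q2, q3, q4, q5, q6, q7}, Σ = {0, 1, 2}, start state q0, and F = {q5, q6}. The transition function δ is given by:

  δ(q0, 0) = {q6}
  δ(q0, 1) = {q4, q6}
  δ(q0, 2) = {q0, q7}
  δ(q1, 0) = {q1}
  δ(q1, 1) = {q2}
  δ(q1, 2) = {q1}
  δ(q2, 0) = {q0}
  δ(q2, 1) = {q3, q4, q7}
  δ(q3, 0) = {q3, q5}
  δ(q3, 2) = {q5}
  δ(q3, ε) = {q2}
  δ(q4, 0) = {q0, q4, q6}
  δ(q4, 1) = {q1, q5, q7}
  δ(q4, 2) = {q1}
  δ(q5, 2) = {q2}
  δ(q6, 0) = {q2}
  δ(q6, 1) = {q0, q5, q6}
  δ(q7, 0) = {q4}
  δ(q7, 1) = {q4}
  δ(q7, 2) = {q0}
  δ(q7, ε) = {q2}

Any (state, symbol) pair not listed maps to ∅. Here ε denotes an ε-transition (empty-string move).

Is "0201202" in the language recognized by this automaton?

Start in {q0}.
Read '0': q0→{q6}; now {q6}.
Read '2': q6→∅; now ∅.
The set is empty and remains empty for the remaining 5 symbols.
The final set ∅ contains no accepting state.

No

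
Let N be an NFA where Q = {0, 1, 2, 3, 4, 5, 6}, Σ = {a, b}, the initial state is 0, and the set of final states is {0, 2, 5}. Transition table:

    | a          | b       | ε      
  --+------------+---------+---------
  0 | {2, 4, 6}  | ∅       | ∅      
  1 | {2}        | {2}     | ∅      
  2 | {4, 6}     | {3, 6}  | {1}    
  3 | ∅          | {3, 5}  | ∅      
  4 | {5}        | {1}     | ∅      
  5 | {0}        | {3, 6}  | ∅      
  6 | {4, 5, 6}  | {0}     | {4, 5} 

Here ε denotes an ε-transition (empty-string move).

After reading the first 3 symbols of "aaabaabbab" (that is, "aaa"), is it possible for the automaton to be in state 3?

No

Start in {0}.
Read 'a': 0→{2, 4, 6}; union {2, 4, 6}; ε-closure = {1, 2, 4, 5, 6}.
Read 'a': 1→{2}, 2→{4, 6}, 4→{5}, 5→{0}, 6→{4, 5, 6}; union {0, 2, 4, 5, 6}; ε-closure = {0, 1, 2, 4, 5, 6}.
Read 'a': 0→{2, 4, 6}, 1→{2}, 2→{4, 6}, 4→{5}, 5→{0}, 6→{4, 5, 6}; union {0, 2, 4, 5, 6}; ε-closure = {0, 1, 2, 4, 5, 6}.
State 3 is not in {0, 1, 2, 4, 5, 6}.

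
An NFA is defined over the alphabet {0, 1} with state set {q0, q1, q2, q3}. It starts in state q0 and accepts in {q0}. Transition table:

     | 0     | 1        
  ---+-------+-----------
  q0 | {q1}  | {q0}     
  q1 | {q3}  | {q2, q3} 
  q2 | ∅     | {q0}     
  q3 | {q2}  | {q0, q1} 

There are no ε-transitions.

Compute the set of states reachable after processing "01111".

Start in {q0}.
Read '0': {q0} → {q1}.
Read '1': {q1} → {q2, q3}.
Read '1': {q2, q3} → {q0, q1}.
Read '1': {q0, q1} → {q0, q2, q3}.
Read '1': {q0, q2, q3} → {q0, q1}.

{q0, q1}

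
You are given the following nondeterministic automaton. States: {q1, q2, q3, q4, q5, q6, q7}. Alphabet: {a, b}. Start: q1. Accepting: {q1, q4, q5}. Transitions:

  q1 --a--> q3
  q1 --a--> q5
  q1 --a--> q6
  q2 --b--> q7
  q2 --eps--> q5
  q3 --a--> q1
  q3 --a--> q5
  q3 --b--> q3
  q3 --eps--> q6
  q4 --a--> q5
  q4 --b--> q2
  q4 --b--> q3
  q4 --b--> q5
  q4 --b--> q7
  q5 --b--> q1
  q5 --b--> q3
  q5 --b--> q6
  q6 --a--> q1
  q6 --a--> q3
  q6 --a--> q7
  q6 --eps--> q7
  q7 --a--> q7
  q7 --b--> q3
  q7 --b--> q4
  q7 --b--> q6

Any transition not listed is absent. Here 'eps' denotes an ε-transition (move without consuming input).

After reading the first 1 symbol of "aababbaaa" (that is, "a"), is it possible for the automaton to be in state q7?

Yes

Start in {q1}.
Read 'a': q1→{q3, q5, q6}; union {q3, q5, q6}; ε-closure = {q3, q5, q6, q7}.
State q7 is in {q3, q5, q6, q7}.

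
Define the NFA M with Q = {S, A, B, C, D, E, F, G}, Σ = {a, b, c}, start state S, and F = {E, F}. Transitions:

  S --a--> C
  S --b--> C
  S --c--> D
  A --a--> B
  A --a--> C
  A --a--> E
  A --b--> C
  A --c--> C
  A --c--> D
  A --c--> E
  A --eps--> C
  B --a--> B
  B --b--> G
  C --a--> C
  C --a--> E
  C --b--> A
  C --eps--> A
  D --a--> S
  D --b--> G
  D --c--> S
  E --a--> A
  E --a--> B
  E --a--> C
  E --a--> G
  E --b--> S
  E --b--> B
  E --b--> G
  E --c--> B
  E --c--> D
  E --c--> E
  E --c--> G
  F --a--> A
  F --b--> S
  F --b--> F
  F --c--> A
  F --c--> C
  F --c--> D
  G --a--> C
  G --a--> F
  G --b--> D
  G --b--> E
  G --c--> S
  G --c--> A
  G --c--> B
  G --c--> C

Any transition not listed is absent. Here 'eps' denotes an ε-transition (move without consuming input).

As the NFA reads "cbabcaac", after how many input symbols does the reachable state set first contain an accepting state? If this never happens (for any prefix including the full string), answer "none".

Start in {S}.
Read 'c': {S} → {D}.
Read 'b': {D} → {G}.
Read 'a': {G} → {A, C, F}.
None of the earlier sets intersect F, but {A, C, F} does.

3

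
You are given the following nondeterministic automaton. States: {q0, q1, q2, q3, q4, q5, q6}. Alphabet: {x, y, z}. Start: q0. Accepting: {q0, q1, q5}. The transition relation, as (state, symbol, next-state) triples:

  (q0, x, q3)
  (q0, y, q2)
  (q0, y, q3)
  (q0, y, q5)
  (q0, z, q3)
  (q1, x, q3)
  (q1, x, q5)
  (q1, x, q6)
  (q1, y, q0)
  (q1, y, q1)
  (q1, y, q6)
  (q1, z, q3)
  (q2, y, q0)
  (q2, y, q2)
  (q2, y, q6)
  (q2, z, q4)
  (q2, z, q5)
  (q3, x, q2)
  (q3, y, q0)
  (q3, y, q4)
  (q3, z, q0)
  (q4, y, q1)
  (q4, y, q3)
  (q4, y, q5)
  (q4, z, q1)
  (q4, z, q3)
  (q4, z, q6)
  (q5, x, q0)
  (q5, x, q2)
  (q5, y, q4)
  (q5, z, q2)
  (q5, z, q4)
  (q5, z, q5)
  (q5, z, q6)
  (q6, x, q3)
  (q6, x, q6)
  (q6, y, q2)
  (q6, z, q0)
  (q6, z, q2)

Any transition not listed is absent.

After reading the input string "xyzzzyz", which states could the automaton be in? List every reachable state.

Start in {q0}.
Read 'x': q0→{q3}; now {q3}.
Read 'y': q3→{q0, q4}; now {q0, q4}.
Read 'z': q0→{q3}, q4→{q1, q3, q6}; now {q1, q3, q6}.
Read 'z': q1→{q3}, q3→{q0}, q6→{q0, q2}; now {q0, q2, q3}.
Read 'z': q0→{q3}, q2→{q4, q5}, q3→{q0}; now {q0, q3, q4, q5}.
Read 'y': q0→{q2, q3, q5}, q3→{q0, q4}, q4→{q1, q3, q5}, q5→{q4}; now {q0, q1, q2, q3, q4, q5}.
Read 'z': q0→{q3}, q1→{q3}, q2→{q4, q5}, q3→{q0}, q4→{q1, q3, q6}, q5→{q2, q4, q5, q6}; now {q0, q1, q2, q3, q4, q5, q6}.

{q0, q1, q2, q3, q4, q5, q6}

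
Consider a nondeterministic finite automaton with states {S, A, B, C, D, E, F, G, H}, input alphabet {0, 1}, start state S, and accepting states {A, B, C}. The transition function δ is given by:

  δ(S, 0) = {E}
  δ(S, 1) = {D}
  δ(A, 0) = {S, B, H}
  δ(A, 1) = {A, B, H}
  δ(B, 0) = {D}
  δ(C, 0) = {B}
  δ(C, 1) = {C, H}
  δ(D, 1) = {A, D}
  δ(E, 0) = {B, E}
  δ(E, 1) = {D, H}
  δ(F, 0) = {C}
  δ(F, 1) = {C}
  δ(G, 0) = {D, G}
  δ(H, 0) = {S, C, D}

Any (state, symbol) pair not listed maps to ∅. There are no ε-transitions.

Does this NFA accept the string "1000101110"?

No

Start in {S}.
Read '1': {S} → {D}.
Read '0': {D} → ∅.
The set is empty and remains empty for the remaining 8 symbols.
The final set ∅ contains no accepting state.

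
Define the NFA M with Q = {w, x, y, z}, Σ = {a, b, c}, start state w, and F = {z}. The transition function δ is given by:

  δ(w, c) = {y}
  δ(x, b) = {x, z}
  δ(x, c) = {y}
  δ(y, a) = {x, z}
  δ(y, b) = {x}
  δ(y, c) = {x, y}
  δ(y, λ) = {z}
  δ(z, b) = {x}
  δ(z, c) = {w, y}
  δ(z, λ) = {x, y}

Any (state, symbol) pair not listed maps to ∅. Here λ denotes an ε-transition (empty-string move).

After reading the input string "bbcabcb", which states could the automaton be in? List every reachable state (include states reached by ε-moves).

∅

Start in {w}.
Read 'b': w→∅; now ∅.
The set is empty and remains empty for the remaining 6 symbols.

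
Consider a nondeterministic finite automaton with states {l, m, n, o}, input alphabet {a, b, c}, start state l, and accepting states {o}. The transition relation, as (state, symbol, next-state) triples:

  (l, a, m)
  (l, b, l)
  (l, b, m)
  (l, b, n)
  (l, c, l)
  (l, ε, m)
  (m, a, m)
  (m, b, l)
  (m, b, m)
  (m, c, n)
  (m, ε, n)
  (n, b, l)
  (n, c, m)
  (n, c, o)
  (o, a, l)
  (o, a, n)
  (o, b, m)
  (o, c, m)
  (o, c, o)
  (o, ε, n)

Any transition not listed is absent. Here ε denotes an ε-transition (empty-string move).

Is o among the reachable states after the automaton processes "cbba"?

Start: ε-closure({l}) = {l, m, n}.
Read 'c': l→{l}, m→{n}, n→{m, o}; now {l, m, n, o}.
Read 'b': l→{l, m, n}, m→{l, m}, n→{l}, o→{m}; now {l, m, n}.
Read 'b': l→{l, m, n}, m→{l, m}, n→{l}; now {l, m, n}.
Read 'a': l→{m}, m→{m}, n→∅; union {m}; ε-closure = {m, n}.
State o is not in {m, n}.

No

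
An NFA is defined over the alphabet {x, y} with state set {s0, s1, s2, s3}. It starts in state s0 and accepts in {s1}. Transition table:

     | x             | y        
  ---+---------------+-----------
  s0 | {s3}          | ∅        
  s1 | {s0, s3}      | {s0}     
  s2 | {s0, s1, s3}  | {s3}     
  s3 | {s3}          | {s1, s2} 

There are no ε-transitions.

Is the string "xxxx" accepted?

No

Start in {s0}.
Read 'x': s0→{s3}; now {s3}.
Read 'x': s3→{s3}; now {s3}.
Read 'x': s3→{s3}; now {s3}.
Read 'x': s3→{s3}; now {s3}.
The final set {s3} contains no accepting state.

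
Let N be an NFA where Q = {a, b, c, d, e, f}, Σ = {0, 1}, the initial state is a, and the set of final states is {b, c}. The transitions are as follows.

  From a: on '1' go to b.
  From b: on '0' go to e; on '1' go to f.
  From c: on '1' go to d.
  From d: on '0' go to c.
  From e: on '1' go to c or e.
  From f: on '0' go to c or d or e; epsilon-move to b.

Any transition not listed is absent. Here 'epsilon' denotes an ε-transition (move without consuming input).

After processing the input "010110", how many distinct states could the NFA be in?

Start in {a}.
Read '0': a→∅; now ∅.
The set is empty and remains empty for the remaining 5 symbols.
That set has 0 states.

0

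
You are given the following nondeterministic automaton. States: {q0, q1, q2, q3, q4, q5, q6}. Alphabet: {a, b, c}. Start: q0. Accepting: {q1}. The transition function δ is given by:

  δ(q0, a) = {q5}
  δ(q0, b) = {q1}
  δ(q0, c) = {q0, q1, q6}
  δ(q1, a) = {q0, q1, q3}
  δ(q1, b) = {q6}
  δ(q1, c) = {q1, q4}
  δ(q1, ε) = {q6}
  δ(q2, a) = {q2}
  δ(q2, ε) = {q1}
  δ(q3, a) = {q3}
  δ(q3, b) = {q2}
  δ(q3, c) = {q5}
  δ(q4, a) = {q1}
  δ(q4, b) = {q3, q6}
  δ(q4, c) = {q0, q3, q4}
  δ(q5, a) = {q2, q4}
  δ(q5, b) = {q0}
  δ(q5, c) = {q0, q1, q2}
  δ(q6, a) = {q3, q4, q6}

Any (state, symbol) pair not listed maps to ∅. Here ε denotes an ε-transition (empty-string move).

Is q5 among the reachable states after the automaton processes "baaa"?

Yes

Start in {q0}.
Read 'b': q0→{q1}; union {q1}; ε-closure = {q1, q6}.
Read 'a': q1→{q0, q1, q3}, q6→{q3, q4, q6}; now {q0, q1, q3, q4, q6}.
Read 'a': q0→{q5}, q1→{q0, q1, q3}, q3→{q3}, q4→{q1}, q6→{q3, q4, q6}; now {q0, q1, q3, q4, q5, q6}.
Read 'a': q0→{q5}, q1→{q0, q1, q3}, q3→{q3}, q4→{q1}, q5→{q2, q4}, q6→{q3, q4, q6}; now {q0, q1, q2, q3, q4, q5, q6}.
State q5 is in {q0, q1, q2, q3, q4, q5, q6}.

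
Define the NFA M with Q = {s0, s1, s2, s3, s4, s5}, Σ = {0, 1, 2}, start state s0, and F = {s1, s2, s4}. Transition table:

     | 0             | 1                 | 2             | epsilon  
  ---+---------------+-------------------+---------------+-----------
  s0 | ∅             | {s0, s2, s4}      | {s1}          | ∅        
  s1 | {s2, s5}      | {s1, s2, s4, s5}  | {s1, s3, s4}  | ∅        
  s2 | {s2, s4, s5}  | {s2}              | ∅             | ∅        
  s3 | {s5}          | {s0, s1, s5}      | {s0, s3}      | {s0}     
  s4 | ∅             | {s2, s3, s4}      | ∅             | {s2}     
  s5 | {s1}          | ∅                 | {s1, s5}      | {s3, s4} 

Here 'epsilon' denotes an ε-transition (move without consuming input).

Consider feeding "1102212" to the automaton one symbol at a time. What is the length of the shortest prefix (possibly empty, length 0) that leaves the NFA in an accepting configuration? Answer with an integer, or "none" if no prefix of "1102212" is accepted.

1

Start in {s0}.
Read '1': s0→{s0, s2, s4}; now {s0, s2, s4}.
None of the earlier sets intersect F, but {s0, s2, s4} does.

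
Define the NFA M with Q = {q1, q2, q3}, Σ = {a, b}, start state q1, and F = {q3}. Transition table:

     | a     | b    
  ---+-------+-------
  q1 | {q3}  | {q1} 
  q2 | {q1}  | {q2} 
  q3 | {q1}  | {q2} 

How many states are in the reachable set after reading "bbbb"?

Start in {q1}.
Read 'b': {q1} → {q1}.
Read 'b': {q1} → {q1}.
Read 'b': {q1} → {q1}.
Read 'b': {q1} → {q1}.
That set has 1 state.

1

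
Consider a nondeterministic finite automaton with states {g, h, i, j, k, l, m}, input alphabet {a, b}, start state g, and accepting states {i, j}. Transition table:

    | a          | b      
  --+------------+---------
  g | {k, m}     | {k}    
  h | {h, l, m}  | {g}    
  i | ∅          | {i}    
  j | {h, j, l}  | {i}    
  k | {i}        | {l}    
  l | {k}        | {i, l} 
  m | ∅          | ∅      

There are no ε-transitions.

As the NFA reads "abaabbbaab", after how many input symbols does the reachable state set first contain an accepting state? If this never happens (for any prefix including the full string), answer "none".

Start in {g}.
Read 'a': g→{k, m}; now {k, m}.
Read 'b': k→{l}, m→∅; now {l}.
Read 'a': l→{k}; now {k}.
Read 'a': k→{i}; now {i}.
None of the earlier sets intersect F, but {i} does.

4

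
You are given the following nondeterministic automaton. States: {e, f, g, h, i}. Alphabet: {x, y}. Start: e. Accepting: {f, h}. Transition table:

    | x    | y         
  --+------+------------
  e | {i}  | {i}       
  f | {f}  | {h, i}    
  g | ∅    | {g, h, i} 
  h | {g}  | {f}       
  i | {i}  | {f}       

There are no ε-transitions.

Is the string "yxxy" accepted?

Yes

Start in {e}.
Read 'y': e→{i}; now {i}.
Read 'x': i→{i}; now {i}.
Read 'x': i→{i}; now {i}.
Read 'y': i→{f}; now {f}.
The final set {f} contains the accepting state f.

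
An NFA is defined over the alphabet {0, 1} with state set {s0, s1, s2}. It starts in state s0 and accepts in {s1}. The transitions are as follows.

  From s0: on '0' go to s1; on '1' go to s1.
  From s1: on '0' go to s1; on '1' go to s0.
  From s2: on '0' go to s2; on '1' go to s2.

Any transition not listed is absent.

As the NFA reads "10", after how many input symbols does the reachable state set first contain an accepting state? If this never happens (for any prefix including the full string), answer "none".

Start in {s0}.
Read '1': s0→{s1}; now {s1}.
None of the earlier sets intersect F, but {s1} does.

1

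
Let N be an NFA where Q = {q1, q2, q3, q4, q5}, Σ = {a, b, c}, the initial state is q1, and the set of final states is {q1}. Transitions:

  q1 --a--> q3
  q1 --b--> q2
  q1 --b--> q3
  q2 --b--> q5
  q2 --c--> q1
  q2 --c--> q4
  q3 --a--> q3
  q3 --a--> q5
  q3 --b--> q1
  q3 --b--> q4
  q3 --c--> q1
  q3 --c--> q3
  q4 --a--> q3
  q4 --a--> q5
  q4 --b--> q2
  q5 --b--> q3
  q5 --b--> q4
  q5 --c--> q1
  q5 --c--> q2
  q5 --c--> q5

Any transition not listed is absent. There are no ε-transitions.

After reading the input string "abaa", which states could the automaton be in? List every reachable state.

Start in {q1}.
Read 'a': {q1} → {q3}.
Read 'b': {q3} → {q1, q4}.
Read 'a': {q1, q4} → {q3, q5}.
Read 'a': {q3, q5} → {q3, q5}.

{q3, q5}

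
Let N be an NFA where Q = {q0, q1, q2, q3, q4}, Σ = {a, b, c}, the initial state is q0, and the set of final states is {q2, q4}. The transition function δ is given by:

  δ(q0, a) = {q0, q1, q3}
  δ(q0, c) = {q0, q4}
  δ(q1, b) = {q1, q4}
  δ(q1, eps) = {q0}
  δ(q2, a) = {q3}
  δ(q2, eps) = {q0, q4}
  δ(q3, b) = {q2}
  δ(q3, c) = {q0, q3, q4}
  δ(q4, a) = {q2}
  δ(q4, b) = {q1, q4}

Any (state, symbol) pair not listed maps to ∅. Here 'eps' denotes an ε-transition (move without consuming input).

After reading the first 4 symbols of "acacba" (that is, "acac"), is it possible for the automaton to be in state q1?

Start in {q0}.
Read 'a': {q0} → {q0, q1, q3}.
Read 'c': {q0, q1, q3} → {q0, q3, q4}.
Read 'a': {q0, q3, q4} → {q0, q1, q2, q3, q4}.
Read 'c': {q0, q1, q2, q3, q4} → {q0, q3, q4}.
State q1 is not in {q0, q3, q4}.

No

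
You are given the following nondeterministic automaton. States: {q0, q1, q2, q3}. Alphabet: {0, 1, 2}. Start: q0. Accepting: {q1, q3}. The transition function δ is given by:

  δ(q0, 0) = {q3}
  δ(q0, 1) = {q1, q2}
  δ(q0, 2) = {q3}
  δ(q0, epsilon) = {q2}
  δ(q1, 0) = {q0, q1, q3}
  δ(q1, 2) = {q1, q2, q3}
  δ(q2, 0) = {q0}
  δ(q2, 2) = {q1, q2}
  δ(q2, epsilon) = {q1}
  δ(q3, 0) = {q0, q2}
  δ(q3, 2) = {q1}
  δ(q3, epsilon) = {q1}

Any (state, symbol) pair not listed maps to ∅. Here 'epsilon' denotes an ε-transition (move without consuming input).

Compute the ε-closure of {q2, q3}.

Begin with {q2, q3}.
ε-move q3 → q1; add q1.

{q1, q2, q3}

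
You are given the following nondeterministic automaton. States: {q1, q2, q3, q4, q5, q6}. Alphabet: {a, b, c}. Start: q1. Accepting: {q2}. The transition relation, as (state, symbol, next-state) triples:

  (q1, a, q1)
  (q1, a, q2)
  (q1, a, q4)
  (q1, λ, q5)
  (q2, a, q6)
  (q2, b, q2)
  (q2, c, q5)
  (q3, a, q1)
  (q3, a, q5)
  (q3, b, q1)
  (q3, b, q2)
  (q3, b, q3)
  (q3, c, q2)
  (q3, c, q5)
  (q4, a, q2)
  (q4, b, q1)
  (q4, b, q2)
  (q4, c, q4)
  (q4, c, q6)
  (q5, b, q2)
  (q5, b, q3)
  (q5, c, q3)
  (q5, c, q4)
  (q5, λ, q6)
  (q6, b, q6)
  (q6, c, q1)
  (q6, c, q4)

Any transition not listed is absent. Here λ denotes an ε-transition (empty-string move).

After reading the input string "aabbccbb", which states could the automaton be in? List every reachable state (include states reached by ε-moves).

Start: ε-closure({q1}) = {q1, q5, q6}.
Read 'a': q1→{q1, q2, q4}, q5→∅, q6→∅; union {q1, q2, q4}; ε-closure = {q1, q2, q4, q5, q6}.
Read 'a': q1→{q1, q2, q4}, q2→{q6}, q4→{q2}, q5→∅, q6→∅; union {q1, q2, q4, q6}; ε-closure = {q1, q2, q4, q5, q6}.
Read 'b': q1→∅, q2→{q2}, q4→{q1, q2}, q5→{q2, q3}, q6→{q6}; union {q1, q2, q3, q6}; ε-closure = {q1, q2, q3, q5, q6}.
Read 'b': q1→∅, q2→{q2}, q3→{q1, q2, q3}, q5→{q2, q3}, q6→{q6}; union {q1, q2, q3, q6}; ε-closure = {q1, q2, q3, q5, q6}.
Read 'c': q1→∅, q2→{q5}, q3→{q2, q5}, q5→{q3, q4}, q6→{q1, q4}; union {q1, q2, q3, q4, q5}; ε-closure = {q1, q2, q3, q4, q5, q6}.
Read 'c': q1→∅, q2→{q5}, q3→{q2, q5}, q4→{q4, q6}, q5→{q3, q4}, q6→{q1, q4}; now {q1, q2, q3, q4, q5, q6}.
Read 'b': q1→∅, q2→{q2}, q3→{q1, q2, q3}, q4→{q1, q2}, q5→{q2, q3}, q6→{q6}; union {q1, q2, q3, q6}; ε-closure = {q1, q2, q3, q5, q6}.
Read 'b': q1→∅, q2→{q2}, q3→{q1, q2, q3}, q5→{q2, q3}, q6→{q6}; union {q1, q2, q3, q6}; ε-closure = {q1, q2, q3, q5, q6}.

{q1, q2, q3, q5, q6}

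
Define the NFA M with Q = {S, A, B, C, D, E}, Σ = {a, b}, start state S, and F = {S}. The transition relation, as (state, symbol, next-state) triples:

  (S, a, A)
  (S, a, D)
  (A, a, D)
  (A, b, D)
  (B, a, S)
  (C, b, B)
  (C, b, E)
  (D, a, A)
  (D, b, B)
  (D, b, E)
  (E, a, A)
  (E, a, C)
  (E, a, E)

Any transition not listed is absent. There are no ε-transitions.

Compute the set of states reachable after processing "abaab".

Start in {S}.
Read 'a': S→{A, D}; now {A, D}.
Read 'b': A→{D}, D→{B, E}; now {B, D, E}.
Read 'a': B→{S}, D→{A}, E→{A, C, E}; now {S, A, C, E}.
Read 'a': S→{A, D}, A→{D}, C→∅, E→{A, C, E}; now {A, C, D, E}.
Read 'b': A→{D}, C→{B, E}, D→{B, E}, E→∅; now {B, D, E}.

{B, D, E}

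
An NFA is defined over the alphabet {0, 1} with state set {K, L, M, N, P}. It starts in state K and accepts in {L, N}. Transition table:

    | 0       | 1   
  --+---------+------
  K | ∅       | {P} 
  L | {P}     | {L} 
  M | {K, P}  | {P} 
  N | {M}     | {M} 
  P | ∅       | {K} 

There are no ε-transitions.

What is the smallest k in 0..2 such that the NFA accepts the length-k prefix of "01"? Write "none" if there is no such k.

Start in {K}.
Read '0': K→∅; now ∅.
The set is empty and remains empty for the remaining 1 symbol.
No reachable set along the way intersects F.

none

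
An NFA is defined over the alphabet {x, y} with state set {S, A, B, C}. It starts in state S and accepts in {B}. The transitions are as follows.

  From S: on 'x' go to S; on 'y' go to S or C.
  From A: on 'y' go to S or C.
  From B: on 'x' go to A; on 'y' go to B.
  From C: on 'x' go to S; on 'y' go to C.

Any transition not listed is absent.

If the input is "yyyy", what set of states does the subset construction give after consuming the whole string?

Start in {S}.
Read 'y': {S} → {S, C}.
Read 'y': {S, C} → {S, C}.
Read 'y': {S, C} → {S, C}.
Read 'y': {S, C} → {S, C}.

{S, C}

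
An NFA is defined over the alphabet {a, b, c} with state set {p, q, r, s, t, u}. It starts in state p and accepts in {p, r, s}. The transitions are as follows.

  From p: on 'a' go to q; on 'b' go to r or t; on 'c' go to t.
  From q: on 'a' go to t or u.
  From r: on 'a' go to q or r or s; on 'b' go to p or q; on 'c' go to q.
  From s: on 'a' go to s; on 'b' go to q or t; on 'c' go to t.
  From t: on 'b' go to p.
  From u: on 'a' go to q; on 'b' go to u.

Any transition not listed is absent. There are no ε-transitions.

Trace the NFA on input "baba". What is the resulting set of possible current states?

{q, t, u}

Start in {p}.
Read 'b': p→{r, t}; now {r, t}.
Read 'a': r→{q, r, s}, t→∅; now {q, r, s}.
Read 'b': q→∅, r→{p, q}, s→{q, t}; now {p, q, t}.
Read 'a': p→{q}, q→{t, u}, t→∅; now {q, t, u}.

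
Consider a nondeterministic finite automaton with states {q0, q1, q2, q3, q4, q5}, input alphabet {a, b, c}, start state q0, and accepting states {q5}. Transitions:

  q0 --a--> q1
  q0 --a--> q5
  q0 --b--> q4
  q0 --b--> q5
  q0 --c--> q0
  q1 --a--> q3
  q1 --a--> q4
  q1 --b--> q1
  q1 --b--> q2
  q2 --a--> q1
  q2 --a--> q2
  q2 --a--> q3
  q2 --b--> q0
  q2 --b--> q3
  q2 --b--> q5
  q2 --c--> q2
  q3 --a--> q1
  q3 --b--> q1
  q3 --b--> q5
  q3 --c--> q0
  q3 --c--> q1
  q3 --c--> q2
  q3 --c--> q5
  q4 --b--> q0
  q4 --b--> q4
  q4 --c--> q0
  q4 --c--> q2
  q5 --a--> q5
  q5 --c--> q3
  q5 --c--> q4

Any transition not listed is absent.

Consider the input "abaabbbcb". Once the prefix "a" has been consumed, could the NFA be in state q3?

No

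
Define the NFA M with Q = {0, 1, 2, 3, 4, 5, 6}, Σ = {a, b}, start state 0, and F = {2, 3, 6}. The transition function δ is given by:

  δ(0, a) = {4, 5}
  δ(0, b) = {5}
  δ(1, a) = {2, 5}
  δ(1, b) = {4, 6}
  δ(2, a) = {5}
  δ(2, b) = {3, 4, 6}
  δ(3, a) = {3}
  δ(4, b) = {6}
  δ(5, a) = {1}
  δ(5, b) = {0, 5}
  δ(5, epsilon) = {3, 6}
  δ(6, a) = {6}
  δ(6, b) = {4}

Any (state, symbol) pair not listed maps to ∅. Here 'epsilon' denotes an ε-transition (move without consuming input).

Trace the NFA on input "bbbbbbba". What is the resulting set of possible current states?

{1, 3, 4, 5, 6}

Start in {0}.
Read 'b': {0} → {3, 5, 6}.
Read 'b': {3, 5, 6} → {0, 3, 4, 5, 6}.
Read 'b': {0, 3, 4, 5, 6} → {0, 3, 4, 5, 6}.
Read 'b': {0, 3, 4, 5, 6} → {0, 3, 4, 5, 6}.
Read 'b': {0, 3, 4, 5, 6} → {0, 3, 4, 5, 6}.
Read 'b': {0, 3, 4, 5, 6} → {0, 3, 4, 5, 6}.
Read 'b': {0, 3, 4, 5, 6} → {0, 3, 4, 5, 6}.
Read 'a': {0, 3, 4, 5, 6} → {1, 3, 4, 5, 6}.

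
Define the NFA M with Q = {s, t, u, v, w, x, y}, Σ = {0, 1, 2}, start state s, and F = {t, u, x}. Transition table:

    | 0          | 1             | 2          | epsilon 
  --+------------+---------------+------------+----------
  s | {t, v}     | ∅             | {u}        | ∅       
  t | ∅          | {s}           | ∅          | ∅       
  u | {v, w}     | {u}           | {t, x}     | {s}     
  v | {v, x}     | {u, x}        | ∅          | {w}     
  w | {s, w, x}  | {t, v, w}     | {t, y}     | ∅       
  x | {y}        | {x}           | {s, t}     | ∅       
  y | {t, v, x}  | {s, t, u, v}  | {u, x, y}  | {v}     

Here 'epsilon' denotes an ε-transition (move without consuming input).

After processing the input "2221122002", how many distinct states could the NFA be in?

6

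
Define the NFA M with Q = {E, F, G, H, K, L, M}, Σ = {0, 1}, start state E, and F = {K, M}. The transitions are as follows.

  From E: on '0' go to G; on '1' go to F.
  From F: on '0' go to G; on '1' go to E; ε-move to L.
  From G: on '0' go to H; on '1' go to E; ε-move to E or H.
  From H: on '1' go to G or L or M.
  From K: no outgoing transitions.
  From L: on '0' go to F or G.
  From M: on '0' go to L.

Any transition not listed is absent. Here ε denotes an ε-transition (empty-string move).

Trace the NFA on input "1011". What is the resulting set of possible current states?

{E, F, G, H, L, M}

Start in {E}.
Read '1': E→{F}; union {F}; ε-closure = {F, L}.
Read '0': F→{G}, L→{F, G}; union {F, G}; ε-closure = {E, F, G, H, L}.
Read '1': E→{F}, F→{E}, G→{E}, H→{G, L, M}, L→∅; union {E, F, G, L, M}; ε-closure = {E, F, G, H, L, M}.
Read '1': E→{F}, F→{E}, G→{E}, H→{G, L, M}, L→∅, M→∅; union {E, F, G, L, M}; ε-closure = {E, F, G, H, L, M}.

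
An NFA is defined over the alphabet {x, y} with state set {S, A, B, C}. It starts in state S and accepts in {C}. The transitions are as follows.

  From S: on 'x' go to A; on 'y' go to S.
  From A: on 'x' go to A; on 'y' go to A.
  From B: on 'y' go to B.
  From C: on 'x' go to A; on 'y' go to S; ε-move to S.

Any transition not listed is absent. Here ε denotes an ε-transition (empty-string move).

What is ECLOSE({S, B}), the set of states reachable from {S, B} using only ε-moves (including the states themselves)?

Begin with {S, B}.
No ε-moves leave this set, so the closure equals the set itself.

{S, B}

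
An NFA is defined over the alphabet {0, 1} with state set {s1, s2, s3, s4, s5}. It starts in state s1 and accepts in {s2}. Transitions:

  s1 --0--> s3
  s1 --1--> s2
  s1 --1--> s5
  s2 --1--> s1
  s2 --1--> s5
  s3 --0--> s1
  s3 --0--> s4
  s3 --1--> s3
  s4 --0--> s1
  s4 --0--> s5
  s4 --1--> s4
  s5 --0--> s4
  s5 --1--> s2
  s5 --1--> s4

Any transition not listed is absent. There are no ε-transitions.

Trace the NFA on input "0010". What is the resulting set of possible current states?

{s1, s4, s5}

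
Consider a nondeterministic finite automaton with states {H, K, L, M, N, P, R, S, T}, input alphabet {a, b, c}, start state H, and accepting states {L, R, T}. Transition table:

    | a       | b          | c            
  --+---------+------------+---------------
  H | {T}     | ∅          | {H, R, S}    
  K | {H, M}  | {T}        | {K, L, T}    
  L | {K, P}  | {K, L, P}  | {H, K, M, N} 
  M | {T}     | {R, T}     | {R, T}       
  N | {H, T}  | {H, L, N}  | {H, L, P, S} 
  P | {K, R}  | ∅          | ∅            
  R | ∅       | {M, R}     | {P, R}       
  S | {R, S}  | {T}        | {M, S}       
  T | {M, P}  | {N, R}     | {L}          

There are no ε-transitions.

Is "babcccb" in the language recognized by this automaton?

No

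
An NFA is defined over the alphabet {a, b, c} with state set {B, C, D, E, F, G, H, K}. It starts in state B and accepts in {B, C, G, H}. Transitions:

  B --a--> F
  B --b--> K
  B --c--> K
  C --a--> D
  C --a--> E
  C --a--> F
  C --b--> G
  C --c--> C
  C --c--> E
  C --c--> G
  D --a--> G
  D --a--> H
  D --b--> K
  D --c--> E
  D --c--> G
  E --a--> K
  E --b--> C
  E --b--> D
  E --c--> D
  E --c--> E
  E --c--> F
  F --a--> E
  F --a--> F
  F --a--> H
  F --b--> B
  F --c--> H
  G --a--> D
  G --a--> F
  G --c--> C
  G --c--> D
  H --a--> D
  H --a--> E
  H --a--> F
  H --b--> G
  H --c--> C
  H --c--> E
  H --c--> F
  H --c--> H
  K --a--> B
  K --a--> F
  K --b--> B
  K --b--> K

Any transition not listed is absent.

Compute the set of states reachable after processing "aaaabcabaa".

{D, E, F, G, H, K}

Start in {B}.
Read 'a': B→{F}; now {F}.
Read 'a': F→{E, F, H}; now {E, F, H}.
Read 'a': E→{K}, F→{E, F, H}, H→{D, E, F}; now {D, E, F, H, K}.
Read 'a': D→{G, H}, E→{K}, F→{E, F, H}, H→{D, E, F}, K→{B, F}; now {B, D, E, F, G, H, K}.
Read 'b': B→{K}, D→{K}, E→{C, D}, F→{B}, G→∅, H→{G}, K→{B, K}; now {B, C, D, G, K}.
Read 'c': B→{K}, C→{C, E, G}, D→{E, G}, G→{C, D}, K→∅; now {C, D, E, G, K}.
Read 'a': C→{D, E, F}, D→{G, H}, E→{K}, G→{D, F}, K→{B, F}; now {B, D, E, F, G, H, K}.
Read 'b': B→{K}, D→{K}, E→{C, D}, F→{B}, G→∅, H→{G}, K→{B, K}; now {B, C, D, G, K}.
Read 'a': B→{F}, C→{D, E, F}, D→{G, H}, G→{D, F}, K→{B, F}; now {B, D, E, F, G, H}.
Read 'a': B→{F}, D→{G, H}, E→{K}, F→{E, F, H}, G→{D, F}, H→{D, E, F}; now {D, E, F, G, H, K}.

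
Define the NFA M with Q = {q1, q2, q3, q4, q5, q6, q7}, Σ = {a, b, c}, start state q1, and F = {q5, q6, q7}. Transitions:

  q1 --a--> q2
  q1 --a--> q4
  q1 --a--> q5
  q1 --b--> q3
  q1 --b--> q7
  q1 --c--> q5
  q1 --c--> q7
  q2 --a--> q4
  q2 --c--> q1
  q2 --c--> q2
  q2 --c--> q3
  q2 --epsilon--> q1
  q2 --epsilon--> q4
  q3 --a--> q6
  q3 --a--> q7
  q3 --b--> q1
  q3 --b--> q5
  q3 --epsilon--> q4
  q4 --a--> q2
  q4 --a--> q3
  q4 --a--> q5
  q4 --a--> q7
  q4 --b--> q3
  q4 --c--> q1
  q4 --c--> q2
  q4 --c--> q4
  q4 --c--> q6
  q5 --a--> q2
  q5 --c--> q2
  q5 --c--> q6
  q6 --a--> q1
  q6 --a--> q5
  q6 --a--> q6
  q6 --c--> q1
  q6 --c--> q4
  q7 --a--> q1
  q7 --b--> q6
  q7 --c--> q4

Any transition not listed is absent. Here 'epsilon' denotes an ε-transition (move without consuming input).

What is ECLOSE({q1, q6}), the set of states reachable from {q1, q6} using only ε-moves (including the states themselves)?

{q1, q6}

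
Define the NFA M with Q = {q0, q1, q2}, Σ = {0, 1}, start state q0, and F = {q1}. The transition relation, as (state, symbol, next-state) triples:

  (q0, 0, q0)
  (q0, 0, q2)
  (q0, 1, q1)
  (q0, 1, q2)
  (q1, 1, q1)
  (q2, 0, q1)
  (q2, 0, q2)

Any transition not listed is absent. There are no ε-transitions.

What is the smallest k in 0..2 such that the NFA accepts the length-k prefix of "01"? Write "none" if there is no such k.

2

Start in {q0}.
Read '0': q0→{q0, q2}; now {q0, q2}.
Read '1': q0→{q1, q2}, q2→∅; now {q1, q2}.
None of the earlier sets intersect F, but {q1, q2} does.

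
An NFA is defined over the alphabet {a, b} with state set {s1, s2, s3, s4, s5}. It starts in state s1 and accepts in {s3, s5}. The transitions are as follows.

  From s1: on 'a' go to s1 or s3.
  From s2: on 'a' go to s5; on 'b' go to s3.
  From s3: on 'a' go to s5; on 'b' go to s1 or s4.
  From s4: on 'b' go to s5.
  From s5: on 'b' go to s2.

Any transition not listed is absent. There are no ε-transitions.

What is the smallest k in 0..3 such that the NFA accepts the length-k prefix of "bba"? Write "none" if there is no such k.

Start in {s1}.
Read 'b': s1→∅; now ∅.
The set is empty and remains empty for the remaining 2 symbols.
No reachable set along the way intersects F.

none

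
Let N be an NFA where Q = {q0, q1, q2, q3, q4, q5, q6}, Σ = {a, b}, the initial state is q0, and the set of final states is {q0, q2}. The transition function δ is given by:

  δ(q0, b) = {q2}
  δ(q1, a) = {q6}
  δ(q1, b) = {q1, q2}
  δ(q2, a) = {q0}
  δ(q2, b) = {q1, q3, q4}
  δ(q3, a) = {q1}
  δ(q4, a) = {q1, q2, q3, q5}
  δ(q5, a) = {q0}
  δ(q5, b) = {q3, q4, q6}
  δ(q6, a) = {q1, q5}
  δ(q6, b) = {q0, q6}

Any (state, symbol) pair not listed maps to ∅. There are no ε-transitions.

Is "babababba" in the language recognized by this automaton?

Yes

Start in {q0}.
Read 'b': q0→{q2}; now {q2}.
Read 'a': q2→{q0}; now {q0}.
Read 'b': q0→{q2}; now {q2}.
Read 'a': q2→{q0}; now {q0}.
Read 'b': q0→{q2}; now {q2}.
Read 'a': q2→{q0}; now {q0}.
Read 'b': q0→{q2}; now {q2}.
Read 'b': q2→{q1, q3, q4}; now {q1, q3, q4}.
Read 'a': q1→{q6}, q3→{q1}, q4→{q1, q2, q3, q5}; now {q1, q2, q3, q5, q6}.
The final set {q1, q2, q3, q5, q6} contains the accepting state q2.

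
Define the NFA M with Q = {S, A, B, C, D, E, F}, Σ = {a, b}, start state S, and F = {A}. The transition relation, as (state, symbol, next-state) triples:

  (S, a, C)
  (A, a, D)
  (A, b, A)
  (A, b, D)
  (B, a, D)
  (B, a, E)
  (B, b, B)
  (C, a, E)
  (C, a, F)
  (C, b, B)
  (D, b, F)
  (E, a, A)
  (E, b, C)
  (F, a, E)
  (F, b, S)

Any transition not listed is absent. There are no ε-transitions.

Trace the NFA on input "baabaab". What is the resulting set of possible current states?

∅

Start in {S}.
Read 'b': S→∅; now ∅.
The set is empty and remains empty for the remaining 6 symbols.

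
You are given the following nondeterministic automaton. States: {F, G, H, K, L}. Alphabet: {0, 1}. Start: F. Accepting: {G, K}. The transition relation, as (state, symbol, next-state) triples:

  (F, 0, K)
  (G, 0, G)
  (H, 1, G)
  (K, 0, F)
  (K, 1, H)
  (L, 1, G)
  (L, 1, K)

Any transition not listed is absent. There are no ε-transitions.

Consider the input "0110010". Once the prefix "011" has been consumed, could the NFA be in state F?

Start in {F}.
Read '0': F→{K}; now {K}.
Read '1': K→{H}; now {H}.
Read '1': H→{G}; now {G}.
State F is not in {G}.

No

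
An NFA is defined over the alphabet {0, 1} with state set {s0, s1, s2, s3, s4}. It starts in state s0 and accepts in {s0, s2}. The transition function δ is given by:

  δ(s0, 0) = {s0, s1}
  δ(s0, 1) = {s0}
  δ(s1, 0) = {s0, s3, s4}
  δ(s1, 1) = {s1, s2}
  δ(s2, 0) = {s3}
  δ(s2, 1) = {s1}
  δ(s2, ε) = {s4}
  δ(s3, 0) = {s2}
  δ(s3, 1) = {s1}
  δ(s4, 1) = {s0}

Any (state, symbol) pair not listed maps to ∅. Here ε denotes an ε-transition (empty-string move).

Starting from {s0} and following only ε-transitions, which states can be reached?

Begin with {s0}.
No ε-moves leave this set, so the closure equals the set itself.

{s0}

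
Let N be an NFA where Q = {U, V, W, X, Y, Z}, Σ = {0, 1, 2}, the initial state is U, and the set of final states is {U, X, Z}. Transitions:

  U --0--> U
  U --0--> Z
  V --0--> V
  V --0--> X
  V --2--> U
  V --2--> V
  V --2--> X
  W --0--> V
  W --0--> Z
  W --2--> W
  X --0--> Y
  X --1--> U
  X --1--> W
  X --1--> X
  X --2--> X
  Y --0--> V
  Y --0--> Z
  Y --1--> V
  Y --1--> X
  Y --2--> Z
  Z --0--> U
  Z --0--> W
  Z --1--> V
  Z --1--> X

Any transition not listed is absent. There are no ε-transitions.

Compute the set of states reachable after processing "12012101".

∅

Start in {U}.
Read '1': U→∅; now ∅.
The set is empty and remains empty for the remaining 7 symbols.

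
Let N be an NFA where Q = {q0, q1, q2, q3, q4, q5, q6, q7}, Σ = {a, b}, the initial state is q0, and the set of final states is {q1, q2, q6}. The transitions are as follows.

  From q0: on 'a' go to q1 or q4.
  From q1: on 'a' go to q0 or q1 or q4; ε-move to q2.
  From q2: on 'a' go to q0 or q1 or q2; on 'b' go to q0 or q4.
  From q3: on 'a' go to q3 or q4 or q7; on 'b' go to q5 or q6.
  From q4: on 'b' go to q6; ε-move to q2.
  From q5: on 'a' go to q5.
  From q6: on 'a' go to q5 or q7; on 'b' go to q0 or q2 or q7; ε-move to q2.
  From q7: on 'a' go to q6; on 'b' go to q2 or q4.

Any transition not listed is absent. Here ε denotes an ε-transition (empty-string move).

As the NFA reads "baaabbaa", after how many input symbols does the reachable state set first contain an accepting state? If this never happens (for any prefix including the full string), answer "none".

Start in {q0}.
Read 'b': q0→∅; now ∅.
The set is empty and remains empty for the remaining 7 symbols.
No reachable set along the way intersects F.

none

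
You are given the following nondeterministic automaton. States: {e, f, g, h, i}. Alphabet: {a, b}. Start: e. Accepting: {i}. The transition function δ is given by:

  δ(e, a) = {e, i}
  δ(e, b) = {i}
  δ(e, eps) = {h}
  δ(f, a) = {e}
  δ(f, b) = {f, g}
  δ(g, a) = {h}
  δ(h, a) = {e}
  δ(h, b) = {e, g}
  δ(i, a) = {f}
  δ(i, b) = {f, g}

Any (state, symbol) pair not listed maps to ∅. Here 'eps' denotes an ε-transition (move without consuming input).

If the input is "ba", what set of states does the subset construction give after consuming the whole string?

{e, f, h, i}

Start: ε-closure({e}) = {e, h}.
Read 'b': e→{i}, h→{e, g}; union {e, g, i}; ε-closure = {e, g, h, i}.
Read 'a': e→{e, i}, g→{h}, h→{e}, i→{f}; now {e, f, h, i}.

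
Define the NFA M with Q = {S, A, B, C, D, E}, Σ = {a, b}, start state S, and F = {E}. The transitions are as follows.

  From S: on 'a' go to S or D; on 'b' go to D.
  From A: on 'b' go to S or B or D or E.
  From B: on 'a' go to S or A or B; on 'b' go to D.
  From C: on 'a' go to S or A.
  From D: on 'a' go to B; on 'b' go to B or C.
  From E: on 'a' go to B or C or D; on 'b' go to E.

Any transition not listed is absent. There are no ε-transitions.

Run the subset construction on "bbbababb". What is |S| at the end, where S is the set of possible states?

2

Start in {S}.
Read 'b': {S} → {D}.
Read 'b': {D} → {B, C}.
Read 'b': {B, C} → {D}.
Read 'a': {D} → {B}.
Read 'b': {B} → {D}.
Read 'a': {D} → {B}.
Read 'b': {B} → {D}.
Read 'b': {D} → {B, C}.
That set has 2 states.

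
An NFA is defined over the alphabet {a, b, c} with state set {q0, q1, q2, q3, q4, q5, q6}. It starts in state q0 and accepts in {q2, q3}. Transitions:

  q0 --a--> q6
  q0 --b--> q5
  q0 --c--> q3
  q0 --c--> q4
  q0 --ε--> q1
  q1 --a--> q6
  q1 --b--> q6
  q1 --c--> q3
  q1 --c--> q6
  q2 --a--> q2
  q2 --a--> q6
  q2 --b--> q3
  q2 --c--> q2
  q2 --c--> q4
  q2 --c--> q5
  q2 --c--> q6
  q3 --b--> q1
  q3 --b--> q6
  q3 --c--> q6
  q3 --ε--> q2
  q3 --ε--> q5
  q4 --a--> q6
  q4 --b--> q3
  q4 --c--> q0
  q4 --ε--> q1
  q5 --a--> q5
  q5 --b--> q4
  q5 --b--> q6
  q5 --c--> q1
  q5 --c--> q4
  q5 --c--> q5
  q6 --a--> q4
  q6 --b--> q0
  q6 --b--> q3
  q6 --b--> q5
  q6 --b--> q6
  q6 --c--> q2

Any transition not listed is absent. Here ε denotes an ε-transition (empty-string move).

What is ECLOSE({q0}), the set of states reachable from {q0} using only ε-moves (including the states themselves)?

{q0, q1}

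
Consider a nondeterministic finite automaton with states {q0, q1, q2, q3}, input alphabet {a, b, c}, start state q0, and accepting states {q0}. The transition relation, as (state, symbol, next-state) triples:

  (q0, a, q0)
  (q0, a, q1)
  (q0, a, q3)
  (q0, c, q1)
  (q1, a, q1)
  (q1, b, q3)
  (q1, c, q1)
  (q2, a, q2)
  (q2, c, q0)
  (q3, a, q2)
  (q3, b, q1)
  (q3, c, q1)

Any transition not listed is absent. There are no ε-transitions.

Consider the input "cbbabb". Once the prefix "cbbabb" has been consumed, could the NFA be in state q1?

Start in {q0}.
Read 'c': q0→{q1}; now {q1}.
Read 'b': q1→{q3}; now {q3}.
Read 'b': q3→{q1}; now {q1}.
Read 'a': q1→{q1}; now {q1}.
Read 'b': q1→{q3}; now {q3}.
Read 'b': q3→{q1}; now {q1}.
State q1 is in {q1}.

Yes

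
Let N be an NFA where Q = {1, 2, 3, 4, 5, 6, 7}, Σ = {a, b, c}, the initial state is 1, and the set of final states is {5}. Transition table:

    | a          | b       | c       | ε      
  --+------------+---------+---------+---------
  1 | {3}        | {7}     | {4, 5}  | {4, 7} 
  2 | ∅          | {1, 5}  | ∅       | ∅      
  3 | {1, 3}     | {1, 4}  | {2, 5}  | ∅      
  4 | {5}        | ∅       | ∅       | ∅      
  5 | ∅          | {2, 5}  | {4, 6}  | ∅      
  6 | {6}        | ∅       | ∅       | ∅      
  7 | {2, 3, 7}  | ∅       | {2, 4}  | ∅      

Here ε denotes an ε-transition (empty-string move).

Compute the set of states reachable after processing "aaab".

{1, 2, 4, 5, 7}

Start: ε-closure({1}) = {1, 4, 7}.
Read 'a': {1, 4, 7} → {2, 3, 5, 7}.
Read 'a': {2, 3, 5, 7} → {1, 2, 3, 4, 7}.
Read 'a': {1, 2, 3, 4, 7} → {1, 2, 3, 4, 5, 7}.
Read 'b': {1, 2, 3, 4, 5, 7} → {1, 2, 4, 5, 7}.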